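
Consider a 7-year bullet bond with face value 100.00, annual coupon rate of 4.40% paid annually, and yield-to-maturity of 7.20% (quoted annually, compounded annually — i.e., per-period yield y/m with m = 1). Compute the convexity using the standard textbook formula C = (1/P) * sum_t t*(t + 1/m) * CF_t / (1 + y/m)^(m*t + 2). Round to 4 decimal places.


Answer: Convexity = 40.4232

Derivation:
Coupon per period c = face * coupon_rate / m = 4.400000
Periods per year m = 1; per-period yield y/m = 0.072000
Number of cashflows N = 7
Cashflows (t years, CF_t, discount factor 1/(1+y/m)^(m*t), PV):
  t = 1.0000: CF_t = 4.400000, DF = 0.932836, PV = 4.104478
  t = 2.0000: CF_t = 4.400000, DF = 0.870183, PV = 3.828804
  t = 3.0000: CF_t = 4.400000, DF = 0.811738, PV = 3.571645
  t = 4.0000: CF_t = 4.400000, DF = 0.757218, PV = 3.331759
  t = 5.0000: CF_t = 4.400000, DF = 0.706360, PV = 3.107984
  t = 6.0000: CF_t = 4.400000, DF = 0.658918, PV = 2.899239
  t = 7.0000: CF_t = 104.400000, DF = 0.614662, PV = 64.170733
Price P = sum_t PV_t = 85.014641
Convexity numerator sum_t t*(t + 1/m) * CF_t / (1+y/m)^(m*t + 2):
  t = 1.0000: term = 7.143291
  t = 2.0000: term = 19.990552
  t = 3.0000: term = 37.295806
  t = 4.0000: term = 57.984773
  t = 5.0000: term = 81.135410
  t = 6.0000: term = 105.960423
  t = 7.0000: term = 3127.054551
Convexity = (1/P) * sum = 3436.564805 / 85.014641 = 40.423211


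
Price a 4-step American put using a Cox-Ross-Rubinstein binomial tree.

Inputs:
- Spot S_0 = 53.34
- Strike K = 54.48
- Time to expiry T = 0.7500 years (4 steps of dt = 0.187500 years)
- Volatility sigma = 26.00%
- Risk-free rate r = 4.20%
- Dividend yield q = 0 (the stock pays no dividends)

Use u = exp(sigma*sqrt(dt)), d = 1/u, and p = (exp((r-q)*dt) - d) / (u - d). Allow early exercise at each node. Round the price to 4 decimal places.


Answer: Price = V(0,0) = 4.6954

Derivation:
dt = T/N = 0.187500
u = exp(sigma*sqrt(dt)) = 1.119165; d = 1/u = 0.893523
p = (exp((r-q)*dt) - d) / (u - d) = 0.506922
Discount per step: exp(-r*dt) = 0.992156
Stock lattice S(k, i) with i counting down-moves:
  k=0: S(0,0) = 53.3400
  k=1: S(1,0) = 59.6963; S(1,1) = 47.6605
  k=2: S(2,0) = 66.8100; S(2,1) = 53.3400; S(2,2) = 42.5858
  k=3: S(3,0) = 74.7715; S(3,1) = 59.6963; S(3,2) = 47.6605; S(3,3) = 38.0514
  k=4: S(4,0) = 83.6817; S(4,1) = 66.8100; S(4,2) = 53.3400; S(4,3) = 42.5858; S(4,4) = 33.9998
Terminal payoffs V(N, i) = max(K - S_T, 0):
  V(4,0) = 0.000000; V(4,1) = 0.000000; V(4,2) = 1.140000; V(4,3) = 11.894240; V(4,4) = 20.480245
Backward induction: V(k, i) = exp(-r*dt) * [p * V(k+1, i) + (1-p) * V(k+1, i+1)]; then take max(V_cont, immediate exercise) for American.
  V(3,0) = exp(-r*dt) * [p*0.000000 + (1-p)*0.000000] = 0.000000; exercise = 0.000000; V(3,0) = max -> 0.000000
  V(3,1) = exp(-r*dt) * [p*0.000000 + (1-p)*1.140000] = 0.557700; exercise = 0.000000; V(3,1) = max -> 0.557700
  V(3,2) = exp(-r*dt) * [p*1.140000 + (1-p)*11.894240] = 6.392143; exercise = 6.819488; V(3,2) = max -> 6.819488
  V(3,3) = exp(-r*dt) * [p*11.894240 + (1-p)*20.480245] = 16.001303; exercise = 16.428648; V(3,3) = max -> 16.428648
  V(2,0) = exp(-r*dt) * [p*0.000000 + (1-p)*0.557700] = 0.272832; exercise = 0.000000; V(2,0) = max -> 0.272832
  V(2,1) = exp(-r*dt) * [p*0.557700 + (1-p)*6.819488] = 3.616656; exercise = 1.140000; V(2,1) = max -> 3.616656
  V(2,2) = exp(-r*dt) * [p*6.819488 + (1-p)*16.428648] = 11.466895; exercise = 11.894240; V(2,2) = max -> 11.894240
  V(1,0) = exp(-r*dt) * [p*0.272832 + (1-p)*3.616656] = 1.906525; exercise = 0.000000; V(1,0) = max -> 1.906525
  V(1,1) = exp(-r*dt) * [p*3.616656 + (1-p)*11.894240] = 7.637766; exercise = 6.819488; V(1,1) = max -> 7.637766
  V(0,0) = exp(-r*dt) * [p*1.906525 + (1-p)*7.637766] = 4.695352; exercise = 1.140000; V(0,0) = max -> 4.695352


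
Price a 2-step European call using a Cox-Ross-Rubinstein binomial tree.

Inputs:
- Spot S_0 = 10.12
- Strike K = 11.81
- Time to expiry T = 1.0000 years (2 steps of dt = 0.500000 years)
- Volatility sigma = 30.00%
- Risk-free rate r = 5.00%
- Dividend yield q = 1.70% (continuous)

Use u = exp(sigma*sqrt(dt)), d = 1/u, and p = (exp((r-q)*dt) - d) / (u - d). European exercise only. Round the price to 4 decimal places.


dt = T/N = 0.500000
u = exp(sigma*sqrt(dt)) = 1.236311; d = 1/u = 0.808858
p = (exp((r-q)*dt) - d) / (u - d) = 0.486086
Discount per step: exp(-r*dt) = 0.975310
Stock lattice S(k, i) with i counting down-moves:
  k=0: S(0,0) = 10.1200
  k=1: S(1,0) = 12.5115; S(1,1) = 8.1856
  k=2: S(2,0) = 15.4681; S(2,1) = 10.1200; S(2,2) = 6.6210
Terminal payoffs V(N, i) = max(S_T - K, 0):
  V(2,0) = 3.658067; V(2,1) = 0.000000; V(2,2) = 0.000000
Backward induction: V(k, i) = exp(-r*dt) * [p * V(k+1, i) + (1-p) * V(k+1, i+1)].
  V(1,0) = exp(-r*dt) * [p*3.658067 + (1-p)*0.000000] = 1.734233
  V(1,1) = exp(-r*dt) * [p*0.000000 + (1-p)*0.000000] = 0.000000
  V(0,0) = exp(-r*dt) * [p*1.734233 + (1-p)*0.000000] = 0.822173

Answer: Price = V(0,0) = 0.8222


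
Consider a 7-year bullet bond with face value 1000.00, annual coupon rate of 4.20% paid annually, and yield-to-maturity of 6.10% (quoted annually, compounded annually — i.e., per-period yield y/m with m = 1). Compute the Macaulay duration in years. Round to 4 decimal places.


Answer: Macaulay duration = 6.1546 years

Derivation:
Coupon per period c = face * coupon_rate / m = 42.000000
Periods per year m = 1; per-period yield y/m = 0.061000
Number of cashflows N = 7
Cashflows (t years, CF_t, discount factor 1/(1+y/m)^(m*t), PV):
  t = 1.0000: CF_t = 42.000000, DF = 0.942507, PV = 39.585297
  t = 2.0000: CF_t = 42.000000, DF = 0.888320, PV = 37.309422
  t = 3.0000: CF_t = 42.000000, DF = 0.837247, PV = 35.164394
  t = 4.0000: CF_t = 42.000000, DF = 0.789112, PV = 33.142690
  t = 5.0000: CF_t = 42.000000, DF = 0.743743, PV = 31.237220
  t = 6.0000: CF_t = 42.000000, DF = 0.700983, PV = 29.441300
  t = 7.0000: CF_t = 1042.000000, DF = 0.660682, PV = 688.430387
Price P = sum_t PV_t = 894.310710
Macaulay numerator sum_t t * PV_t:
  t * PV_t at t = 1.0000: 39.585297
  t * PV_t at t = 2.0000: 74.618844
  t * PV_t at t = 3.0000: 105.493182
  t * PV_t at t = 4.0000: 132.570760
  t * PV_t at t = 5.0000: 156.186098
  t * PV_t at t = 6.0000: 176.647802
  t * PV_t at t = 7.0000: 4819.012709
Macaulay duration D = (sum_t t * PV_t) / P = 5504.114693 / 894.310710 = 6.154589


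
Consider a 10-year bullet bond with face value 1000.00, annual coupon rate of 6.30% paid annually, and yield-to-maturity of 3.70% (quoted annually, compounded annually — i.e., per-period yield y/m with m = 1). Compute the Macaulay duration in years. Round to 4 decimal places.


Answer: Macaulay duration = 7.9496 years

Derivation:
Coupon per period c = face * coupon_rate / m = 63.000000
Periods per year m = 1; per-period yield y/m = 0.037000
Number of cashflows N = 10
Cashflows (t years, CF_t, discount factor 1/(1+y/m)^(m*t), PV):
  t = 1.0000: CF_t = 63.000000, DF = 0.964320, PV = 60.752170
  t = 2.0000: CF_t = 63.000000, DF = 0.929913, PV = 58.584542
  t = 3.0000: CF_t = 63.000000, DF = 0.896734, PV = 56.494254
  t = 4.0000: CF_t = 63.000000, DF = 0.864739, PV = 54.478548
  t = 5.0000: CF_t = 63.000000, DF = 0.833885, PV = 52.534762
  t = 6.0000: CF_t = 63.000000, DF = 0.804132, PV = 50.660330
  t = 7.0000: CF_t = 63.000000, DF = 0.775441, PV = 48.852777
  t = 8.0000: CF_t = 63.000000, DF = 0.747773, PV = 47.109717
  t = 9.0000: CF_t = 63.000000, DF = 0.721093, PV = 45.428850
  t = 10.0000: CF_t = 1063.000000, DF = 0.695364, PV = 739.172329
Price P = sum_t PV_t = 1214.068278
Macaulay numerator sum_t t * PV_t:
  t * PV_t at t = 1.0000: 60.752170
  t * PV_t at t = 2.0000: 117.169083
  t * PV_t at t = 3.0000: 169.482763
  t * PV_t at t = 4.0000: 217.914192
  t * PV_t at t = 5.0000: 262.673809
  t * PV_t at t = 6.0000: 303.961978
  t * PV_t at t = 7.0000: 341.969438
  t * PV_t at t = 8.0000: 376.877739
  t * PV_t at t = 9.0000: 408.859649
  t * PV_t at t = 10.0000: 7391.723290
Macaulay duration D = (sum_t t * PV_t) / P = 9651.384110 / 1214.068278 = 7.949622


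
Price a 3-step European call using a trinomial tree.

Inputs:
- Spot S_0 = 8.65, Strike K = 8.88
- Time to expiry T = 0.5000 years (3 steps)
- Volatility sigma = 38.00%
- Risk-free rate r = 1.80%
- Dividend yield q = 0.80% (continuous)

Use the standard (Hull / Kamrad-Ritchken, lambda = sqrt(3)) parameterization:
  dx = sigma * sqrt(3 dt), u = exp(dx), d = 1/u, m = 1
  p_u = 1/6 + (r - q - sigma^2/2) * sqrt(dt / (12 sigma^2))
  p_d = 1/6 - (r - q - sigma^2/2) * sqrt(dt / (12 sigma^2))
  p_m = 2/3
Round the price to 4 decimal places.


Answer: Price = V(0,0) = 0.7921

Derivation:
dt = T/N = 0.166667; dx = sigma*sqrt(3*dt) = 0.268701
u = exp(dx) = 1.308263; d = 1/u = 0.764372
p_u = 0.147376, p_m = 0.666667, p_d = 0.185957
Discount per step: exp(-r*dt) = 0.997004
Stock lattice S(k, j) with j the centered position index:
  k=0: S(0,+0) = 8.6500
  k=1: S(1,-1) = 6.6118; S(1,+0) = 8.6500; S(1,+1) = 11.3165
  k=2: S(2,-2) = 5.0539; S(2,-1) = 6.6118; S(2,+0) = 8.6500; S(2,+1) = 11.3165; S(2,+2) = 14.8049
  k=3: S(3,-3) = 3.8631; S(3,-2) = 5.0539; S(3,-1) = 6.6118; S(3,+0) = 8.6500; S(3,+1) = 11.3165; S(3,+2) = 14.8049; S(3,+3) = 19.3688
Terminal payoffs V(N, j) = max(S_T - K, 0):
  V(3,-3) = 0.000000; V(3,-2) = 0.000000; V(3,-1) = 0.000000; V(3,+0) = 0.000000; V(3,+1) = 2.436478; V(3,+2) = 5.924934; V(3,+3) = 10.488752
Backward induction: V(k, j) = exp(-r*dt) * [p_u * V(k+1, j+1) + p_m * V(k+1, j) + p_d * V(k+1, j-1)]
  V(2,-2) = exp(-r*dt) * [p_u*0.000000 + p_m*0.000000 + p_d*0.000000] = 0.000000
  V(2,-1) = exp(-r*dt) * [p_u*0.000000 + p_m*0.000000 + p_d*0.000000] = 0.000000
  V(2,+0) = exp(-r*dt) * [p_u*2.436478 + p_m*0.000000 + p_d*0.000000] = 0.358003
  V(2,+1) = exp(-r*dt) * [p_u*5.924934 + p_m*2.436478 + p_d*0.000000] = 2.490032
  V(2,+2) = exp(-r*dt) * [p_u*10.488752 + p_m*5.924934 + p_d*2.436478] = 5.931010
  V(1,-1) = exp(-r*dt) * [p_u*0.358003 + p_m*0.000000 + p_d*0.000000] = 0.052603
  V(1,+0) = exp(-r*dt) * [p_u*2.490032 + p_m*0.358003 + p_d*0.000000] = 0.603827
  V(1,+1) = exp(-r*dt) * [p_u*5.931010 + p_m*2.490032 + p_d*0.358003] = 2.592895
  V(0,+0) = exp(-r*dt) * [p_u*2.592895 + p_m*0.603827 + p_d*0.052603] = 0.792084


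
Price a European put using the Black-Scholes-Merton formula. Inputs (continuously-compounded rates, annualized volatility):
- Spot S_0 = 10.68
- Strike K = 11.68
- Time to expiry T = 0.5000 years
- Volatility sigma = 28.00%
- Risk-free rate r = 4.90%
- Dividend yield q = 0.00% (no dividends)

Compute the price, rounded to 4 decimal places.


d1 = (ln(S/K) + (r - q + 0.5*sigma^2) * T) / (sigma * sqrt(T)) = -0.22933061
d2 = d1 - sigma * sqrt(T) = -0.42732051
exp(-rT) = 0.97579769; exp(-qT) = 1.00000000
P = K * exp(-rT) * N(-d2) - S_0 * exp(-qT) * N(-d1)
N(-d1) = 0.59069402; N(-d2) = 0.66542705
P = 11.6800 * 0.97579769 * 0.66542705 - 10.6800 * 1.00000000 * 0.59069402 = 1.2755

Answer: Price = 1.2755


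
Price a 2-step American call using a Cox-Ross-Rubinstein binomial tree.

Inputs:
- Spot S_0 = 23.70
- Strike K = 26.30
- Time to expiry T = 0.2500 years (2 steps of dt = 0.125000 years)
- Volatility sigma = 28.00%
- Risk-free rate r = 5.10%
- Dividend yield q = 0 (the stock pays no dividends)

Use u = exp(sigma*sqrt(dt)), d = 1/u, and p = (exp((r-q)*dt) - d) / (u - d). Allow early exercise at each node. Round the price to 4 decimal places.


Answer: Price = V(0,0) = 0.6584

Derivation:
dt = T/N = 0.125000
u = exp(sigma*sqrt(dt)) = 1.104061; d = 1/u = 0.905747
p = (exp((r-q)*dt) - d) / (u - d) = 0.507520
Discount per step: exp(-r*dt) = 0.993645
Stock lattice S(k, i) with i counting down-moves:
  k=0: S(0,0) = 23.7000
  k=1: S(1,0) = 26.1662; S(1,1) = 21.4662
  k=2: S(2,0) = 28.8891; S(2,1) = 23.7000; S(2,2) = 19.4430
Terminal payoffs V(N, i) = max(S_T - K, 0):
  V(2,0) = 2.589117; V(2,1) = 0.000000; V(2,2) = 0.000000
Backward induction: V(k, i) = exp(-r*dt) * [p * V(k+1, i) + (1-p) * V(k+1, i+1)]; then take max(V_cont, immediate exercise) for American.
  V(1,0) = exp(-r*dt) * [p*2.589117 + (1-p)*0.000000] = 1.305679; exercise = 0.000000; V(1,0) = max -> 1.305679
  V(1,1) = exp(-r*dt) * [p*0.000000 + (1-p)*0.000000] = 0.000000; exercise = 0.000000; V(1,1) = max -> 0.000000
  V(0,0) = exp(-r*dt) * [p*1.305679 + (1-p)*0.000000] = 0.658447; exercise = 0.000000; V(0,0) = max -> 0.658447


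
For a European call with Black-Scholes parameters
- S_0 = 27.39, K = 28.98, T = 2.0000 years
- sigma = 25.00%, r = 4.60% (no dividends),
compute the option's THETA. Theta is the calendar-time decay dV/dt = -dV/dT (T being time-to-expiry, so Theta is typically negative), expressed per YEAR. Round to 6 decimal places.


Answer: Theta = -1.500415

Derivation:
d1 = 0.2773896362; d2 = -0.0761637544
phi(d1) = 0.3838854653; exp(-qT) = 1.0000000000; exp(-rT) = 0.9121051495
Theta = -S*exp(-qT)*phi(d1)*sigma/(2*sqrt(T)) - r*K*exp(-rT)*N(d2) + q*S*exp(-qT)*N(d1)
N(d1) = 0.6092595307; N(d2) = 0.4696444093; sqrt(T) = 1.4142135624
Term 1 = -27.3900 * 1.0000000000 * 0.3838854653 * 0.2500 / (2 * 1.4142135624) = -0.9293701438
Term 2 = -0.0460 * 28.9800 * 0.9121051495 * 0.4696444093 = -0.5710449264
Term 3 = 0 (no dividend yield, q = 0)
Theta = -0.9293701438 + (-0.5710449264) + (0.0000000000) = -1.500415


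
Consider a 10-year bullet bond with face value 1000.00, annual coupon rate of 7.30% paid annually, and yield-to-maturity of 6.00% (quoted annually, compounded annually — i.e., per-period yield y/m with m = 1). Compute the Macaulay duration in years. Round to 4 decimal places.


Answer: Macaulay duration = 7.5590 years

Derivation:
Coupon per period c = face * coupon_rate / m = 73.000000
Periods per year m = 1; per-period yield y/m = 0.060000
Number of cashflows N = 10
Cashflows (t years, CF_t, discount factor 1/(1+y/m)^(m*t), PV):
  t = 1.0000: CF_t = 73.000000, DF = 0.943396, PV = 68.867925
  t = 2.0000: CF_t = 73.000000, DF = 0.889996, PV = 64.969740
  t = 3.0000: CF_t = 73.000000, DF = 0.839619, PV = 61.292208
  t = 4.0000: CF_t = 73.000000, DF = 0.792094, PV = 57.822837
  t = 5.0000: CF_t = 73.000000, DF = 0.747258, PV = 54.549847
  t = 6.0000: CF_t = 73.000000, DF = 0.704961, PV = 51.462119
  t = 7.0000: CF_t = 73.000000, DF = 0.665057, PV = 48.549169
  t = 8.0000: CF_t = 73.000000, DF = 0.627412, PV = 45.801103
  t = 9.0000: CF_t = 73.000000, DF = 0.591898, PV = 43.208588
  t = 10.0000: CF_t = 1073.000000, DF = 0.558395, PV = 599.157596
Price P = sum_t PV_t = 1095.681132
Macaulay numerator sum_t t * PV_t:
  t * PV_t at t = 1.0000: 68.867925
  t * PV_t at t = 2.0000: 129.939480
  t * PV_t at t = 3.0000: 183.876623
  t * PV_t at t = 4.0000: 231.291350
  t * PV_t at t = 5.0000: 272.749233
  t * PV_t at t = 6.0000: 308.772717
  t * PV_t at t = 7.0000: 339.844185
  t * PV_t at t = 8.0000: 366.408825
  t * PV_t at t = 9.0000: 388.877291
  t * PV_t at t = 10.0000: 5991.575956
Macaulay duration D = (sum_t t * PV_t) / P = 8282.203584 / 1095.681132 = 7.558954


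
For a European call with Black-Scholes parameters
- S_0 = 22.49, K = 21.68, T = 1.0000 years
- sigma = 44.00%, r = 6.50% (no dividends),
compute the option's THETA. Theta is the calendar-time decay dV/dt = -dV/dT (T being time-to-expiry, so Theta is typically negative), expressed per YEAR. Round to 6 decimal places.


Answer: Theta = -2.449039

Derivation:
d1 = 0.4510922486; d2 = 0.0110922486
phi(d1) = 0.3603495878; exp(-qT) = 1.0000000000; exp(-rT) = 0.9370674634
Theta = -S*exp(-qT)*phi(d1)*sigma/(2*sqrt(T)) - r*K*exp(-rT)*N(d2) + q*S*exp(-qT)*N(d1)
N(d1) = 0.6740384680; N(d2) = 0.5044250762; sqrt(T) = 1.0000000000
Term 1 = -22.4900 * 1.0000000000 * 0.3603495878 * 0.4400 / (2 * 1.0000000000) = -1.7829376905
Term 2 = -0.0650 * 21.6800 * 0.9370674634 * 0.5044250762 = -0.6661011163
Term 3 = 0 (no dividend yield, q = 0)
Theta = -1.7829376905 + (-0.6661011163) + (0.0000000000) = -2.449039


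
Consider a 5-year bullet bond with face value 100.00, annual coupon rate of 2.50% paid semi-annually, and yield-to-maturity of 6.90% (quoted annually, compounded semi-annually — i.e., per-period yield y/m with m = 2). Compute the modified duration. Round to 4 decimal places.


Answer: Modified duration = 4.5384

Derivation:
Coupon per period c = face * coupon_rate / m = 1.250000
Periods per year m = 2; per-period yield y/m = 0.034500
Number of cashflows N = 10
Cashflows (t years, CF_t, discount factor 1/(1+y/m)^(m*t), PV):
  t = 0.5000: CF_t = 1.250000, DF = 0.966651, PV = 1.208313
  t = 1.0000: CF_t = 1.250000, DF = 0.934413, PV = 1.168017
  t = 1.5000: CF_t = 1.250000, DF = 0.903251, PV = 1.129064
  t = 2.0000: CF_t = 1.250000, DF = 0.873128, PV = 1.091410
  t = 2.5000: CF_t = 1.250000, DF = 0.844010, PV = 1.055012
  t = 3.0000: CF_t = 1.250000, DF = 0.815863, PV = 1.019828
  t = 3.5000: CF_t = 1.250000, DF = 0.788654, PV = 0.985818
  t = 4.0000: CF_t = 1.250000, DF = 0.762353, PV = 0.952941
  t = 4.5000: CF_t = 1.250000, DF = 0.736929, PV = 0.921161
  t = 5.0000: CF_t = 101.250000, DF = 0.712353, PV = 72.125707
Price P = sum_t PV_t = 81.657271
First compute Macaulay numerator sum_t t * PV_t:
  t * PV_t at t = 0.5000: 0.604157
  t * PV_t at t = 1.0000: 1.168017
  t * PV_t at t = 1.5000: 1.693596
  t * PV_t at t = 2.0000: 2.182821
  t * PV_t at t = 2.5000: 2.637531
  t * PV_t at t = 3.0000: 3.059485
  t * PV_t at t = 3.5000: 3.450361
  t * PV_t at t = 4.0000: 3.811764
  t * PV_t at t = 4.5000: 4.145225
  t * PV_t at t = 5.0000: 360.628534
Macaulay duration D = 383.381490 / 81.657271 = 4.695007
Modified duration = D / (1 + y/m) = 4.695007 / (1 + 0.034500) = 4.538431


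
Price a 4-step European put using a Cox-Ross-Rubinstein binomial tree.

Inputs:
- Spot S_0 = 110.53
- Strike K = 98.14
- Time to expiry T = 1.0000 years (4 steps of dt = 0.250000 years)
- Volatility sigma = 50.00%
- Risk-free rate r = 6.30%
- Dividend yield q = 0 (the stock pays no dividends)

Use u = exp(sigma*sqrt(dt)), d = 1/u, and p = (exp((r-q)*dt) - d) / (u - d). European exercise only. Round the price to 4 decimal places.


Answer: Price = V(0,0) = 12.4777

Derivation:
dt = T/N = 0.250000
u = exp(sigma*sqrt(dt)) = 1.284025; d = 1/u = 0.778801
p = (exp((r-q)*dt) - d) / (u - d) = 0.469245
Discount per step: exp(-r*dt) = 0.984373
Stock lattice S(k, i) with i counting down-moves:
  k=0: S(0,0) = 110.5300
  k=1: S(1,0) = 141.9233; S(1,1) = 86.0809
  k=2: S(2,0) = 182.2332; S(2,1) = 110.5300; S(2,2) = 67.0398
  k=3: S(3,0) = 233.9920; S(3,1) = 141.9233; S(3,2) = 86.0809; S(3,3) = 52.2107
  k=4: S(4,0) = 300.4517; S(4,1) = 182.2332; S(4,2) = 110.5300; S(4,3) = 67.0398; S(4,4) = 40.6617
Terminal payoffs V(N, i) = max(K - S_T, 0):
  V(4,0) = 0.000000; V(4,1) = 0.000000; V(4,2) = 0.000000; V(4,3) = 31.100166; V(4,4) = 57.478285
Backward induction: V(k, i) = exp(-r*dt) * [p * V(k+1, i) + (1-p) * V(k+1, i+1)].
  V(3,0) = exp(-r*dt) * [p*0.000000 + (1-p)*0.000000] = 0.000000
  V(3,1) = exp(-r*dt) * [p*0.000000 + (1-p)*0.000000] = 0.000000
  V(3,2) = exp(-r*dt) * [p*0.000000 + (1-p)*31.100166] = 16.248641
  V(3,3) = exp(-r*dt) * [p*31.100166 + (1-p)*57.478285] = 44.395729
  V(2,0) = exp(-r*dt) * [p*0.000000 + (1-p)*0.000000] = 0.000000
  V(2,1) = exp(-r*dt) * [p*0.000000 + (1-p)*16.248641] = 8.489290
  V(2,2) = exp(-r*dt) * [p*16.248641 + (1-p)*44.395729] = 30.700501
  V(1,0) = exp(-r*dt) * [p*0.000000 + (1-p)*8.489290] = 4.435328
  V(1,1) = exp(-r*dt) * [p*8.489290 + (1-p)*30.700501] = 19.961135
  V(0,0) = exp(-r*dt) * [p*4.435328 + (1-p)*19.961135] = 12.477656


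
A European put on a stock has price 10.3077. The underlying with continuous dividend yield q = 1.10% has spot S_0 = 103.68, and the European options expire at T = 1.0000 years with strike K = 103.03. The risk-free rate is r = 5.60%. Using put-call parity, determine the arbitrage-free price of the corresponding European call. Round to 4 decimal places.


Put-call parity: C - P = S_0 * exp(-qT) - K * exp(-rT).
S_0 * exp(-qT) = 103.6800 * 0.98906028 = 102.54576970
K * exp(-rT) = 103.0300 * 0.94553914 = 97.41889717
C = P + S*exp(-qT) - K*exp(-rT)
C = 10.3077 + 102.54576970 - 97.41889717 = 15.4346

Answer: Call price = 15.4346


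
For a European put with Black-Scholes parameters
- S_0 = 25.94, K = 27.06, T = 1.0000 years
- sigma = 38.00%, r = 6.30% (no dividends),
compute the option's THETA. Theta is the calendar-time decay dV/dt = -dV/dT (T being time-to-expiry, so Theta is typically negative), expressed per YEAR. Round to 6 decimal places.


Answer: Theta = -1.021724

Derivation:
d1 = 0.2445514635; d2 = -0.1354485365
phi(d1) = 0.3871894223; exp(-qT) = 1.0000000000; exp(-rT) = 0.9389434737
Theta = -S*exp(-qT)*phi(d1)*sigma/(2*sqrt(T)) + r*K*exp(-rT)*N(-d2) - q*S*exp(-qT)*N(-d1)
N(-d1) = 0.4034018747; N(-d2) = 0.5538713744; sqrt(T) = 1.0000000000
Term 1 = -25.9400 * 1.0000000000 * 0.3871894223 * 0.3800 / (2 * 1.0000000000) = -1.9083017867
Term 2 = 0.0630 * 27.0600 * 0.9389434737 * 0.5538713744 = 0.8865775085
Term 3 = 0 (no dividend yield, q = 0)
Theta = -1.9083017867 + (0.8865775085) + (0.0000000000) = -1.021724


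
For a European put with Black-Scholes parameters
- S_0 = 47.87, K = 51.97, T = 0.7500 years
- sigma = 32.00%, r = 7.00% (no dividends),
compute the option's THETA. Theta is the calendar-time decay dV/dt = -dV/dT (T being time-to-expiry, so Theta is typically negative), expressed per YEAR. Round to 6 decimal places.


Answer: Theta = -1.465698

Derivation:
d1 = 0.0314741575; d2 = -0.2456539717
phi(d1) = 0.3987447287; exp(-qT) = 1.0000000000; exp(-rT) = 0.9488543211
Theta = -S*exp(-qT)*phi(d1)*sigma/(2*sqrt(T)) + r*K*exp(-rT)*N(-d2) - q*S*exp(-qT)*N(-d1)
N(-d1) = 0.4874457006; N(-d2) = 0.5970249472; sqrt(T) = 0.8660254038
Term 1 = -47.8700 * 1.0000000000 * 0.3987447287 * 0.3200 / (2 * 0.8660254038) = -3.5265312226
Term 2 = 0.0700 * 51.9700 * 0.9488543211 * 0.5970249472 = 2.0608328831
Term 3 = 0 (no dividend yield, q = 0)
Theta = -3.5265312226 + (2.0608328831) + (0.0000000000) = -1.465698


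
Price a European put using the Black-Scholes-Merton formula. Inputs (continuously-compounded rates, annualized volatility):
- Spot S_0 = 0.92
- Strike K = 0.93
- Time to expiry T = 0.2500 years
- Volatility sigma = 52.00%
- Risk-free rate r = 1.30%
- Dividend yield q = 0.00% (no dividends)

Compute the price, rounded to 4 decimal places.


Answer: Price = 0.0991

Derivation:
d1 = (ln(S/K) + (r - q + 0.5*sigma^2) * T) / (sigma * sqrt(T)) = 0.10091955
d2 = d1 - sigma * sqrt(T) = -0.15908045
exp(-rT) = 0.99675528; exp(-qT) = 1.00000000
P = K * exp(-rT) * N(-d2) - S_0 * exp(-qT) * N(-d1)
N(-d1) = 0.45980716; N(-d2) = 0.56319725
P = 0.9300 * 0.99675528 * 0.56319725 - 0.9200 * 1.00000000 * 0.45980716 = 0.0991


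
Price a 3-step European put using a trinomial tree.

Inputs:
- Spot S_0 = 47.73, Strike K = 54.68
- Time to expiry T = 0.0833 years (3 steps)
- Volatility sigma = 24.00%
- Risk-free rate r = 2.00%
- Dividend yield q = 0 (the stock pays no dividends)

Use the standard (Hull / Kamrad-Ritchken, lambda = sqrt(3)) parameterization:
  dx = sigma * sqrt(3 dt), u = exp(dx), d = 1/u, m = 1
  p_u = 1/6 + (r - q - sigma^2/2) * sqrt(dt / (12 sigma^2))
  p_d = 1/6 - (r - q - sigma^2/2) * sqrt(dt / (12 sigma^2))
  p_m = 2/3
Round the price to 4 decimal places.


Answer: Price = V(0,0) = 6.8849

Derivation:
dt = T/N = 0.027767; dx = sigma*sqrt(3*dt) = 0.069268
u = exp(dx) = 1.071724; d = 1/u = 0.933076
p_u = 0.164903, p_m = 0.666667, p_d = 0.168430
Discount per step: exp(-r*dt) = 0.999445
Stock lattice S(k, j) with j the centered position index:
  k=0: S(0,+0) = 47.7300
  k=1: S(1,-1) = 44.5357; S(1,+0) = 47.7300; S(1,+1) = 51.1534
  k=2: S(2,-2) = 41.5552; S(2,-1) = 44.5357; S(2,+0) = 47.7300; S(2,+1) = 51.1534; S(2,+2) = 54.8223
  k=3: S(3,-3) = 38.7742; S(3,-2) = 41.5552; S(3,-1) = 44.5357; S(3,+0) = 47.7300; S(3,+1) = 51.1534; S(3,+2) = 54.8223; S(3,+3) = 58.7543
Terminal payoffs V(N, j) = max(K - S_T, 0):
  V(3,-3) = 15.905779; V(3,-2) = 13.124754; V(3,-1) = 10.144263; V(3,+0) = 6.950000; V(3,+1) = 3.526634; V(3,+2) = 0.000000; V(3,+3) = 0.000000
Backward induction: V(k, j) = exp(-r*dt) * [p_u * V(k+1, j+1) + p_m * V(k+1, j) + p_d * V(k+1, j-1)]
  V(2,-2) = exp(-r*dt) * [p_u*10.144263 + p_m*13.124754 + p_d*15.905779] = 13.094398
  V(2,-1) = exp(-r*dt) * [p_u*6.950000 + p_m*10.144263 + p_d*13.124754] = 10.113907
  V(2,+0) = exp(-r*dt) * [p_u*3.526634 + p_m*6.950000 + p_d*10.144263] = 6.919644
  V(2,+1) = exp(-r*dt) * [p_u*0.000000 + p_m*3.526634 + p_d*6.950000] = 3.519725
  V(2,+2) = exp(-r*dt) * [p_u*0.000000 + p_m*0.000000 + p_d*3.526634] = 0.593663
  V(1,-1) = exp(-r*dt) * [p_u*6.919644 + p_m*10.113907 + p_d*13.094398] = 10.083568
  V(1,+0) = exp(-r*dt) * [p_u*3.519725 + p_m*6.919644 + p_d*10.113907] = 6.893170
  V(1,+1) = exp(-r*dt) * [p_u*0.593663 + p_m*3.519725 + p_d*6.919644] = 3.607855
  V(0,+0) = exp(-r*dt) * [p_u*3.607855 + p_m*6.893170 + p_d*10.083568] = 6.884947


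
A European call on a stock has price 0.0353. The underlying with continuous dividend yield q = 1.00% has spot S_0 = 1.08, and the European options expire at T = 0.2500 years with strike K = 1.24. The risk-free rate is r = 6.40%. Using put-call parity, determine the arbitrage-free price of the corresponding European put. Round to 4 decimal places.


Put-call parity: C - P = S_0 * exp(-qT) - K * exp(-rT).
S_0 * exp(-qT) = 1.0800 * 0.99750312 = 1.07730337
K * exp(-rT) = 1.2400 * 0.98412732 = 1.22031788
P = C - S*exp(-qT) + K*exp(-rT)
P = 0.0353 - 1.07730337 + 1.22031788 = 0.1783

Answer: Put price = 0.1783


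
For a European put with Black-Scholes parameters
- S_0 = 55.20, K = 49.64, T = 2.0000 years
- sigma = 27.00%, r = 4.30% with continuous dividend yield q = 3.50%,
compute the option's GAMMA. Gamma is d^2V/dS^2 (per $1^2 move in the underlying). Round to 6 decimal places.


Answer: Gamma = 0.015489

Derivation:
d1 = 0.5108610607; d2 = 0.1290233989
phi(d1) = 0.3501379550; exp(-qT) = 0.9323938199; exp(-rT) = 0.9175942312
Gamma = exp(-qT) * phi(d1) / (S * sigma * sqrt(T)) = 0.9323938199 * 0.3501379550 / (55.2000 * 0.2700 * 1.4142135624) = 0.015489


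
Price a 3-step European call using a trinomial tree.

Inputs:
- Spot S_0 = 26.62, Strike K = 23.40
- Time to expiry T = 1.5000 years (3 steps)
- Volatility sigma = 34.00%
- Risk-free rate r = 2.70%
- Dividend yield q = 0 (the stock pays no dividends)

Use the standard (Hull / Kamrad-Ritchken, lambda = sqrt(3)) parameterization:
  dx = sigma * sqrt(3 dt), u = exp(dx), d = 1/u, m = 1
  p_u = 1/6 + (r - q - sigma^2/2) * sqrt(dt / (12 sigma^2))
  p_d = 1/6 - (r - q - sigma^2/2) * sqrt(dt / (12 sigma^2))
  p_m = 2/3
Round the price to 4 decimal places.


dt = T/N = 0.500000; dx = sigma*sqrt(3*dt) = 0.416413
u = exp(dx) = 1.516512; d = 1/u = 0.659408
p_u = 0.148175, p_m = 0.666667, p_d = 0.185158
Discount per step: exp(-r*dt) = 0.986591
Stock lattice S(k, j) with j the centered position index:
  k=0: S(0,+0) = 26.6200
  k=1: S(1,-1) = 17.5534; S(1,+0) = 26.6200; S(1,+1) = 40.3696
  k=2: S(2,-2) = 11.5749; S(2,-1) = 17.5534; S(2,+0) = 26.6200; S(2,+1) = 40.3696; S(2,+2) = 61.2209
  k=3: S(3,-3) = 7.6326; S(3,-2) = 11.5749; S(3,-1) = 17.5534; S(3,+0) = 26.6200; S(3,+1) = 40.3696; S(3,+2) = 61.2209; S(3,+3) = 92.8423
Terminal payoffs V(N, j) = max(S_T - K, 0):
  V(3,-3) = 0.000000; V(3,-2) = 0.000000; V(3,-1) = 0.000000; V(3,+0) = 3.220000; V(3,+1) = 16.969561; V(3,+2) = 37.820942; V(3,+3) = 69.442321
Backward induction: V(k, j) = exp(-r*dt) * [p_u * V(k+1, j+1) + p_m * V(k+1, j) + p_d * V(k+1, j-1)]
  V(2,-2) = exp(-r*dt) * [p_u*0.000000 + p_m*0.000000 + p_d*0.000000] = 0.000000
  V(2,-1) = exp(-r*dt) * [p_u*3.220000 + p_m*0.000000 + p_d*0.000000] = 0.470727
  V(2,+0) = exp(-r*dt) * [p_u*16.969561 + p_m*3.220000 + p_d*0.000000] = 4.598636
  V(2,+1) = exp(-r*dt) * [p_u*37.820942 + p_m*16.969561 + p_d*3.220000] = 17.278541
  V(2,+2) = exp(-r*dt) * [p_u*69.442321 + p_m*37.820942 + p_d*16.969561] = 38.127445
  V(1,-1) = exp(-r*dt) * [p_u*4.598636 + p_m*0.470727 + p_d*0.000000] = 0.981878
  V(1,+0) = exp(-r*dt) * [p_u*17.278541 + p_m*4.598636 + p_d*0.470727] = 5.636562
  V(1,+1) = exp(-r*dt) * [p_u*38.127445 + p_m*17.278541 + p_d*4.598636] = 17.778416
  V(0,+0) = exp(-r*dt) * [p_u*17.778416 + p_m*5.636562 + p_d*0.981878] = 6.485684

Answer: Price = V(0,0) = 6.4857


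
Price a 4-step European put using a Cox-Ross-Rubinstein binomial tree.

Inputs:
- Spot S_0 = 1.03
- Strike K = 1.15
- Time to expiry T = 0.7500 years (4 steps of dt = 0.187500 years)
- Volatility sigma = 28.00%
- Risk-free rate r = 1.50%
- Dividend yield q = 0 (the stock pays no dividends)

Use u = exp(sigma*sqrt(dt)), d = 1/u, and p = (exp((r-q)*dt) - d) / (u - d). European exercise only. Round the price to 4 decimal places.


dt = T/N = 0.187500
u = exp(sigma*sqrt(dt)) = 1.128900; d = 1/u = 0.885818
p = (exp((r-q)*dt) - d) / (u - d) = 0.481313
Discount per step: exp(-r*dt) = 0.997191
Stock lattice S(k, i) with i counting down-moves:
  k=0: S(0,0) = 1.0300
  k=1: S(1,0) = 1.1628; S(1,1) = 0.9124
  k=2: S(2,0) = 1.3126; S(2,1) = 1.0300; S(2,2) = 0.8082
  k=3: S(3,0) = 1.4818; S(3,1) = 1.1628; S(3,2) = 0.9124; S(3,3) = 0.7159
  k=4: S(4,0) = 1.6729; S(4,1) = 1.3126; S(4,2) = 1.0300; S(4,3) = 0.8082; S(4,4) = 0.6342
Terminal payoffs V(N, i) = max(K - S_T, 0):
  V(4,0) = 0.000000; V(4,1) = 0.000000; V(4,2) = 0.120000; V(4,3) = 0.341786; V(4,4) = 0.515816
Backward induction: V(k, i) = exp(-r*dt) * [p * V(k+1, i) + (1-p) * V(k+1, i+1)].
  V(3,0) = exp(-r*dt) * [p*0.000000 + (1-p)*0.000000] = 0.000000
  V(3,1) = exp(-r*dt) * [p*0.000000 + (1-p)*0.120000] = 0.062068
  V(3,2) = exp(-r*dt) * [p*0.120000 + (1-p)*0.341786] = 0.234377
  V(3,3) = exp(-r*dt) * [p*0.341786 + (1-p)*0.515816] = 0.430839
  V(2,0) = exp(-r*dt) * [p*0.000000 + (1-p)*0.062068] = 0.032103
  V(2,1) = exp(-r*dt) * [p*0.062068 + (1-p)*0.234377] = 0.151017
  V(2,2) = exp(-r*dt) * [p*0.234377 + (1-p)*0.430839] = 0.335335
  V(1,0) = exp(-r*dt) * [p*0.032103 + (1-p)*0.151017] = 0.093519
  V(1,1) = exp(-r*dt) * [p*0.151017 + (1-p)*0.335335] = 0.245928
  V(0,0) = exp(-r*dt) * [p*0.093519 + (1-p)*0.245928] = 0.172087

Answer: Price = V(0,0) = 0.1721


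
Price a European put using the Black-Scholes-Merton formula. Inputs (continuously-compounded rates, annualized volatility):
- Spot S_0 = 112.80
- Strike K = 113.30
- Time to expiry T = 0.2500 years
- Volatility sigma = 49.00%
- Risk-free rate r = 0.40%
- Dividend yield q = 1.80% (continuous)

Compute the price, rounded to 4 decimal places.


d1 = (ln(S/K) + (r - q + 0.5*sigma^2) * T) / (sigma * sqrt(T)) = 0.09016192
d2 = d1 - sigma * sqrt(T) = -0.15483808
exp(-rT) = 0.99900050; exp(-qT) = 0.99551011
P = K * exp(-rT) * N(-d2) - S_0 * exp(-qT) * N(-d1)
N(-d1) = 0.46407927; N(-d2) = 0.56152551
P = 113.3000 * 0.99900050 * 0.56152551 - 112.8000 * 0.99551011 * 0.46407927 = 11.4441

Answer: Price = 11.4441


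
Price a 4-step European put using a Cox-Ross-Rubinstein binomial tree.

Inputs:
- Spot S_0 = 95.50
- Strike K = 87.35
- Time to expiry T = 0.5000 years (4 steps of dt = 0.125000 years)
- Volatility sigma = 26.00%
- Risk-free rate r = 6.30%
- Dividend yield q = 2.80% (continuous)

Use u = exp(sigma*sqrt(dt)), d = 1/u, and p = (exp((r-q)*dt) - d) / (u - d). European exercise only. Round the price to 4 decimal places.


Answer: Price = V(0,0) = 3.1815

Derivation:
dt = T/N = 0.125000
u = exp(sigma*sqrt(dt)) = 1.096281; d = 1/u = 0.912175
p = (exp((r-q)*dt) - d) / (u - d) = 0.500851
Discount per step: exp(-r*dt) = 0.992156
Stock lattice S(k, i) with i counting down-moves:
  k=0: S(0,0) = 95.5000
  k=1: S(1,0) = 104.6949; S(1,1) = 87.1127
  k=2: S(2,0) = 114.7750; S(2,1) = 95.5000; S(2,2) = 79.4620
  k=3: S(3,0) = 125.8257; S(3,1) = 104.6949; S(3,2) = 87.1127; S(3,3) = 72.4832
  k=4: S(4,0) = 137.9404; S(4,1) = 114.7750; S(4,2) = 95.5000; S(4,3) = 79.4620; S(4,4) = 66.1173
Terminal payoffs V(N, i) = max(K - S_T, 0):
  V(4,0) = 0.000000; V(4,1) = 0.000000; V(4,2) = 0.000000; V(4,3) = 7.888035; V(4,4) = 21.232681
Backward induction: V(k, i) = exp(-r*dt) * [p * V(k+1, i) + (1-p) * V(k+1, i+1)].
  V(3,0) = exp(-r*dt) * [p*0.000000 + (1-p)*0.000000] = 0.000000
  V(3,1) = exp(-r*dt) * [p*0.000000 + (1-p)*0.000000] = 0.000000
  V(3,2) = exp(-r*dt) * [p*0.000000 + (1-p)*7.888035] = 3.906423
  V(3,3) = exp(-r*dt) * [p*7.888035 + (1-p)*21.232681] = 14.434883
  V(2,0) = exp(-r*dt) * [p*0.000000 + (1-p)*0.000000] = 0.000000
  V(2,1) = exp(-r*dt) * [p*0.000000 + (1-p)*3.906423] = 1.934593
  V(2,2) = exp(-r*dt) * [p*3.906423 + (1-p)*14.434883] = 9.089832
  V(1,0) = exp(-r*dt) * [p*0.000000 + (1-p)*1.934593] = 0.958076
  V(1,1) = exp(-r*dt) * [p*1.934593 + (1-p)*9.089832] = 5.462936
  V(0,0) = exp(-r*dt) * [p*0.958076 + (1-p)*5.462936] = 3.181521


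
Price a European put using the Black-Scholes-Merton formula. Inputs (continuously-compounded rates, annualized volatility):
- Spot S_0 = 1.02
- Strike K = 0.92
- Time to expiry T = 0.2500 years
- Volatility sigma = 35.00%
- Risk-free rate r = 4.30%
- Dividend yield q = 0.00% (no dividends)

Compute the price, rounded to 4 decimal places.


d1 = (ln(S/K) + (r - q + 0.5*sigma^2) * T) / (sigma * sqrt(T)) = 0.73855278
d2 = d1 - sigma * sqrt(T) = 0.56355278
exp(-rT) = 0.98930757; exp(-qT) = 1.00000000
P = K * exp(-rT) * N(-d2) - S_0 * exp(-qT) * N(-d1)
N(-d1) = 0.23008930; N(-d2) = 0.28652927
P = 0.9200 * 0.98930757 * 0.28652927 - 1.0200 * 1.00000000 * 0.23008930 = 0.0261

Answer: Price = 0.0261


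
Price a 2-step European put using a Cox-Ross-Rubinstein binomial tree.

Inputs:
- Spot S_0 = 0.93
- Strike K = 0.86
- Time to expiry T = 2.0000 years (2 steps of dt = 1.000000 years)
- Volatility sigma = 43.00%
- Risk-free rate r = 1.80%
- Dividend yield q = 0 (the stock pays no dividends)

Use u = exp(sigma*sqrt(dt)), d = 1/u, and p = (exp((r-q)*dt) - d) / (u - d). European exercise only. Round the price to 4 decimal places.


dt = T/N = 1.000000
u = exp(sigma*sqrt(dt)) = 1.537258; d = 1/u = 0.650509
p = (exp((r-q)*dt) - d) / (u - d) = 0.414609
Discount per step: exp(-r*dt) = 0.982161
Stock lattice S(k, i) with i counting down-moves:
  k=0: S(0,0) = 0.9300
  k=1: S(1,0) = 1.4296; S(1,1) = 0.6050
  k=2: S(2,0) = 2.1977; S(2,1) = 0.9300; S(2,2) = 0.3935
Terminal payoffs V(N, i) = max(K - S_T, 0):
  V(2,0) = 0.000000; V(2,1) = 0.000000; V(2,2) = 0.466459
Backward induction: V(k, i) = exp(-r*dt) * [p * V(k+1, i) + (1-p) * V(k+1, i+1)].
  V(1,0) = exp(-r*dt) * [p*0.000000 + (1-p)*0.000000] = 0.000000
  V(1,1) = exp(-r*dt) * [p*0.000000 + (1-p)*0.466459] = 0.268190
  V(0,0) = exp(-r*dt) * [p*0.000000 + (1-p)*0.268190] = 0.154195

Answer: Price = V(0,0) = 0.1542


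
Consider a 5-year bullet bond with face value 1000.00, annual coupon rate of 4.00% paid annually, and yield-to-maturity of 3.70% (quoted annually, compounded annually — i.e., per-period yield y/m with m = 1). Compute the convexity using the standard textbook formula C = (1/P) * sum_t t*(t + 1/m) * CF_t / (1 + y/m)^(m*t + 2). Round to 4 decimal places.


Answer: Convexity = 25.1775

Derivation:
Coupon per period c = face * coupon_rate / m = 40.000000
Periods per year m = 1; per-period yield y/m = 0.037000
Number of cashflows N = 5
Cashflows (t years, CF_t, discount factor 1/(1+y/m)^(m*t), PV):
  t = 1.0000: CF_t = 40.000000, DF = 0.964320, PV = 38.572806
  t = 2.0000: CF_t = 40.000000, DF = 0.929913, PV = 37.196534
  t = 3.0000: CF_t = 40.000000, DF = 0.896734, PV = 35.869368
  t = 4.0000: CF_t = 40.000000, DF = 0.864739, PV = 34.589554
  t = 5.0000: CF_t = 1040.000000, DF = 0.833885, PV = 867.240512
Price P = sum_t PV_t = 1013.468775
Convexity numerator sum_t t*(t + 1/m) * CF_t / (1+y/m)^(m*t + 2):
  t = 1.0000: term = 71.738736
  t = 2.0000: term = 207.537326
  t = 3.0000: term = 400.264852
  t = 4.0000: term = 643.305773
  t = 5.0000: term = 24193.756163
Convexity = (1/P) * sum = 25516.602849 / 1013.468775 = 25.177493


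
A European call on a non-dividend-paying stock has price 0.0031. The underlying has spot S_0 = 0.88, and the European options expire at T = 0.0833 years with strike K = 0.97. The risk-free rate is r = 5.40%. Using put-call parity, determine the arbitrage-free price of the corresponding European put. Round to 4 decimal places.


Answer: Put price = 0.0887

Derivation:
Put-call parity: C - P = S_0 * exp(-qT) - K * exp(-rT).
S_0 * exp(-qT) = 0.8800 * 1.00000000 = 0.88000000
K * exp(-rT) = 0.9700 * 0.99551190 = 0.96564654
P = C - S*exp(-qT) + K*exp(-rT)
P = 0.0031 - 0.88000000 + 0.96564654 = 0.0887


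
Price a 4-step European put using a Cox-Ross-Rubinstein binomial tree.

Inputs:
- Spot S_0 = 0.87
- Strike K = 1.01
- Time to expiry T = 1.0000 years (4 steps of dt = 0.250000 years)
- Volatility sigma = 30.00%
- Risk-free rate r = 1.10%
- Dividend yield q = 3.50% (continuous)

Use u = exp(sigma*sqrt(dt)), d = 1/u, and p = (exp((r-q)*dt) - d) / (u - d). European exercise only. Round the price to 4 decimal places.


Answer: Price = V(0,0) = 0.2122

Derivation:
dt = T/N = 0.250000
u = exp(sigma*sqrt(dt)) = 1.161834; d = 1/u = 0.860708
p = (exp((r-q)*dt) - d) / (u - d) = 0.442705
Discount per step: exp(-r*dt) = 0.997254
Stock lattice S(k, i) with i counting down-moves:
  k=0: S(0,0) = 0.8700
  k=1: S(1,0) = 1.0108; S(1,1) = 0.7488
  k=2: S(2,0) = 1.1744; S(2,1) = 0.8700; S(2,2) = 0.6445
  k=3: S(3,0) = 1.3644; S(3,1) = 1.0108; S(3,2) = 0.7488; S(3,3) = 0.5547
  k=4: S(4,0) = 1.5852; S(4,1) = 1.1744; S(4,2) = 0.8700; S(4,3) = 0.6445; S(4,4) = 0.4775
Terminal payoffs V(N, i) = max(K - S_T, 0):
  V(4,0) = 0.000000; V(4,1) = 0.000000; V(4,2) = 0.140000; V(4,3) = 0.365488; V(4,4) = 0.532534
Backward induction: V(k, i) = exp(-r*dt) * [p * V(k+1, i) + (1-p) * V(k+1, i+1)].
  V(3,0) = exp(-r*dt) * [p*0.000000 + (1-p)*0.000000] = 0.000000
  V(3,1) = exp(-r*dt) * [p*0.000000 + (1-p)*0.140000] = 0.077807
  V(3,2) = exp(-r*dt) * [p*0.140000 + (1-p)*0.365488] = 0.264934
  V(3,3) = exp(-r*dt) * [p*0.365488 + (1-p)*0.532534] = 0.457323
  V(2,0) = exp(-r*dt) * [p*0.000000 + (1-p)*0.077807] = 0.043242
  V(2,1) = exp(-r*dt) * [p*0.077807 + (1-p)*0.264934] = 0.181592
  V(2,2) = exp(-r*dt) * [p*0.264934 + (1-p)*0.457323] = 0.371129
  V(1,0) = exp(-r*dt) * [p*0.043242 + (1-p)*0.181592] = 0.120013
  V(1,1) = exp(-r*dt) * [p*0.181592 + (1-p)*0.371129] = 0.286431
  V(0,0) = exp(-r*dt) * [p*0.120013 + (1-p)*0.286431] = 0.212173


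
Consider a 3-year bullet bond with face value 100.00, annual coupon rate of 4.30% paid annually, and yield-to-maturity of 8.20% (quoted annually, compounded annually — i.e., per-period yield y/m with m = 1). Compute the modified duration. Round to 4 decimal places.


Answer: Modified duration = 2.6533

Derivation:
Coupon per period c = face * coupon_rate / m = 4.300000
Periods per year m = 1; per-period yield y/m = 0.082000
Number of cashflows N = 3
Cashflows (t years, CF_t, discount factor 1/(1+y/m)^(m*t), PV):
  t = 1.0000: CF_t = 4.300000, DF = 0.924214, PV = 3.974122
  t = 2.0000: CF_t = 4.300000, DF = 0.854172, PV = 3.672941
  t = 3.0000: CF_t = 104.300000, DF = 0.789438, PV = 82.338419
Price P = sum_t PV_t = 89.985482
First compute Macaulay numerator sum_t t * PV_t:
  t * PV_t at t = 1.0000: 3.974122
  t * PV_t at t = 2.0000: 7.345882
  t * PV_t at t = 3.0000: 247.015258
Macaulay duration D = 258.335262 / 89.985482 = 2.870855
Modified duration = D / (1 + y/m) = 2.870855 / (1 + 0.082000) = 2.653285


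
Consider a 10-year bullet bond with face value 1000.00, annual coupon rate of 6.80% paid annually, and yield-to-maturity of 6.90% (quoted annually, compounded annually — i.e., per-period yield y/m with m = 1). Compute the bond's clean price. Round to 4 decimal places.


Coupon per period c = face * coupon_rate / m = 68.000000
Periods per year m = 1; per-period yield y/m = 0.069000
Number of cashflows N = 10
Cashflows (t years, CF_t, discount factor 1/(1+y/m)^(m*t), PV):
  t = 1.0000: CF_t = 68.000000, DF = 0.935454, PV = 63.610851
  t = 2.0000: CF_t = 68.000000, DF = 0.875074, PV = 59.505006
  t = 3.0000: CF_t = 68.000000, DF = 0.818591, PV = 55.664178
  t = 4.0000: CF_t = 68.000000, DF = 0.765754, PV = 52.071261
  t = 5.0000: CF_t = 68.000000, DF = 0.716327, PV = 48.710253
  t = 6.0000: CF_t = 68.000000, DF = 0.670091, PV = 45.566186
  t = 7.0000: CF_t = 68.000000, DF = 0.626839, PV = 42.625057
  t = 8.0000: CF_t = 68.000000, DF = 0.586379, PV = 39.873767
  t = 9.0000: CF_t = 68.000000, DF = 0.548530, PV = 37.300063
  t = 10.0000: CF_t = 1068.000000, DF = 0.513125, PV = 548.017214
Price P = sum_t PV_t = 992.943837

Answer: Price = 992.9438


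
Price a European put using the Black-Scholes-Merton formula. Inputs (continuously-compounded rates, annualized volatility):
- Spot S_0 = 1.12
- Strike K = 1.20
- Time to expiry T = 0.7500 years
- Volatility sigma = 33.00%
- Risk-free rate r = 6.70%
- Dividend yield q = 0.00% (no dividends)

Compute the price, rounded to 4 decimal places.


Answer: Price = 0.1393

Derivation:
d1 = (ln(S/K) + (r - q + 0.5*sigma^2) * T) / (sigma * sqrt(T)) = 0.07731115
d2 = d1 - sigma * sqrt(T) = -0.20847723
exp(-rT) = 0.95099165; exp(-qT) = 1.00000000
P = K * exp(-rT) * N(-d2) - S_0 * exp(-qT) * N(-d1)
N(-d1) = 0.46918801; N(-d2) = 0.58257182
P = 1.2000 * 0.95099165 * 0.58257182 - 1.1200 * 1.00000000 * 0.46918801 = 0.1393
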